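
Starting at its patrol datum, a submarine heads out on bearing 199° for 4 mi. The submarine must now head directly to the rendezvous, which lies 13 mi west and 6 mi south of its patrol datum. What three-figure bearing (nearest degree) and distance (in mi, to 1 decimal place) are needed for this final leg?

259°, 11.9 mi

Leg 1 (199°, 4 mi): east 4 sin 199° = -1.30, north 4 cos 199° = -3.78
Current position: (-1.30, -3.78). Target: (-13, -6). Remaining: Δeast = -11.70, Δnorth = -2.22.
Bearing = atan2(-11.70, -2.22) mod 360° = 259.26°; distance = √((-11.70)² + (-2.22)²) = 11.906 mi.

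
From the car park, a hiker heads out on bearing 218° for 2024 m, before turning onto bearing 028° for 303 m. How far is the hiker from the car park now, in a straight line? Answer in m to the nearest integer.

Leg 1 (218°, 2024 m): east 2024 sin 218° = -1246.10, north 2024 cos 218° = -1594.93
Leg 2 (028°, 303 m): east 303 sin 28° = 142.25, north 303 cos 28° = 267.53
Net: -1103.85 east, -1327.40 north. Distance = √((-1103.85)² + (-1327.40)²) = 1726.405 m.

1726 m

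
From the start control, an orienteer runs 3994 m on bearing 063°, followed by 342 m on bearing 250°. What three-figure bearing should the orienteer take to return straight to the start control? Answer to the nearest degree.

242°

Leg 1 (063°, 3994 m): east 3994 sin 63° = 3558.68, north 3994 cos 63° = 1813.24
Leg 2 (250°, 342 m): east 342 sin 250° = -321.37, north 342 cos 250° = -116.97
Net displacement: 3237.31 east, 1696.27 north. Direction back to start is (-3237.31, -1696.27): bearing = atan2(-3237.31, -1696.27) mod 360° = 242.35° ≈ 242°.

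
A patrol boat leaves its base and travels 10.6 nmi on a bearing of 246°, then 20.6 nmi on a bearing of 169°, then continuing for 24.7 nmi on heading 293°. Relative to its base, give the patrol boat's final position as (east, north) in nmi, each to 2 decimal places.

(-28.49, -14.88)

Leg 1 (246°, 10.6 nmi): east 10.6 sin 246° = -9.68, north 10.6 cos 246° = -4.31
Leg 2 (169°, 20.6 nmi): east 20.6 sin 169° = 3.93, north 20.6 cos 169° = -20.22
Leg 3 (293°, 24.7 nmi): east 24.7 sin 293° = -22.74, north 24.7 cos 293° = 9.65
Summing: -28.49 nmi east, -14.88 nmi north → (-28.49, -14.88).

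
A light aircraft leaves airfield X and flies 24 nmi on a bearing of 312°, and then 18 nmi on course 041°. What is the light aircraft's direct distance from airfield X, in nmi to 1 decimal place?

Leg 1 (312°, 24 nmi): east 24 sin 312° = -17.84, north 24 cos 312° = 16.06
Leg 2 (041°, 18 nmi): east 18 sin 41° = 11.81, north 18 cos 41° = 13.58
Net: -6.03 east, 29.64 north. Distance = √((-6.03)² + (29.64)²) = 30.250 nmi.

30.3 nmi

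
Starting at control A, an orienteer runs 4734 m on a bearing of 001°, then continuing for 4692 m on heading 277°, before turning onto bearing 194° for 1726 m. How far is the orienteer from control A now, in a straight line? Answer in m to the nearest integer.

Leg 1 (001°, 4734 m): east 4734 sin 1° = 82.62, north 4734 cos 1° = 4733.28
Leg 2 (277°, 4692 m): east 4692 sin 277° = -4657.03, north 4692 cos 277° = 571.81
Leg 3 (194°, 1726 m): east 1726 sin 194° = -417.56, north 1726 cos 194° = -1674.73
Net: -4991.96 east, 3630.36 north. Distance = √((-4991.96)² + (3630.36)²) = 6172.456 m.

6172 m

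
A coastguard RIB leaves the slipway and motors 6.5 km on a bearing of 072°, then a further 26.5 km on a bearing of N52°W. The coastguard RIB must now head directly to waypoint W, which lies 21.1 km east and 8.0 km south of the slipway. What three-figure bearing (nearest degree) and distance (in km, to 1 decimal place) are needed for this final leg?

126°, 44.4 km

Leg 1 (072°, 6.5 km): east 6.5 sin 72° = 6.18, north 6.5 cos 72° = 2.01
Leg 2 (N52°W, 26.5 km): east 26.5 sin 308° = -20.88, north 26.5 cos 308° = 16.32
Current position: (-14.70, 18.32). Target: (21.1, -8.0). Remaining: Δeast = 35.80, Δnorth = -26.32.
Bearing = atan2(35.80, -26.32) mod 360° = 126.33°; distance = √((35.80)² + (-26.32)²) = 44.437 km.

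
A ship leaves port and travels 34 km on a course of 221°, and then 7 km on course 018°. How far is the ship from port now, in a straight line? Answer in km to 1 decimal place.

Leg 1 (221°, 34 km): east 34 sin 221° = -22.31, north 34 cos 221° = -25.66
Leg 2 (018°, 7 km): east 7 sin 18° = 2.16, north 7 cos 18° = 6.66
Net: -20.14 east, -19.00 north. Distance = √((-20.14)² + (-19.00)²) = 27.692 km.

27.7 km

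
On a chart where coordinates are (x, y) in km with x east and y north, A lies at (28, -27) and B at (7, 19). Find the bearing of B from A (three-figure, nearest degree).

Δeast = 7 − 28 = -21.00; Δnorth = 19 − -27 = 46.00.
Bearing = atan2(Δeast, Δnorth) mod 360° = 335.46° ≈ 335°.

335°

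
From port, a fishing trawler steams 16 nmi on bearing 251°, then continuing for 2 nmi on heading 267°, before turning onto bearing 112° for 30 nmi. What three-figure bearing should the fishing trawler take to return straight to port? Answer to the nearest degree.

327°

Leg 1 (251°, 16 nmi): east 16 sin 251° = -15.13, north 16 cos 251° = -5.21
Leg 2 (267°, 2 nmi): east 2 sin 267° = -2.00, north 2 cos 267° = -0.10
Leg 3 (112°, 30 nmi): east 30 sin 112° = 27.82, north 30 cos 112° = -11.24
Net displacement: 10.69 east, -16.55 north. Direction back to start is (-10.69, 16.55): bearing = atan2(-10.69, 16.55) mod 360° = 327.14° ≈ 327°.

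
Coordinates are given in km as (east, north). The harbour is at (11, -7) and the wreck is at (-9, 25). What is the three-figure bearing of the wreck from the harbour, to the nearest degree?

Δeast = -9 − 11 = -20.00; Δnorth = 25 − -7 = 32.00.
Bearing = atan2(Δeast, Δnorth) mod 360° = 327.99° ≈ 328°.

328°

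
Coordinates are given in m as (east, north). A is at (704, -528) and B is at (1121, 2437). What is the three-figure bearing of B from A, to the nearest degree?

008°

Δeast = 1121 − 704 = 417.00; Δnorth = 2437 − -528 = 2965.00.
Bearing = atan2(Δeast, Δnorth) mod 360° = 8.01° ≈ 008°.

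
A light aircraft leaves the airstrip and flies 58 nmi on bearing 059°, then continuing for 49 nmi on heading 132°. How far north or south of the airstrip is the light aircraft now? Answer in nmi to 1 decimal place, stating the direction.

Leg 1 (059°, 58 nmi): east 58 sin 59° = 49.72, north 58 cos 59° = 29.87
Leg 2 (132°, 49 nmi): east 49 sin 132° = 36.41, north 49 cos 132° = -32.79
Net north component: -2.92 nmi.

2.9 nmi south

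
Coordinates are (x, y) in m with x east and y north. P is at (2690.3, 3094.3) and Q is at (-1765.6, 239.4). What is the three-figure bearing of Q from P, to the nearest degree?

Δeast = -1765.6 − 2690.3 = -4455.90; Δnorth = 239.4 − 3094.3 = -2854.90.
Bearing = atan2(Δeast, Δnorth) mod 360° = 237.35° ≈ 237°.

237°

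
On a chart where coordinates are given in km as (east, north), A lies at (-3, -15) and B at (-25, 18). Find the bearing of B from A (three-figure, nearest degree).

Δeast = -25 − -3 = -22.00; Δnorth = 18 − -15 = 33.00.
Bearing = atan2(Δeast, Δnorth) mod 360° = 326.31° ≈ 326°.

326°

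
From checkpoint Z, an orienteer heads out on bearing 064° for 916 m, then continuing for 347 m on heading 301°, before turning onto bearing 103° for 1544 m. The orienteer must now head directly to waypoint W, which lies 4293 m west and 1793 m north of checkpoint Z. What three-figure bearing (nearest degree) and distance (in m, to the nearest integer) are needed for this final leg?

Leg 1 (064°, 916 m): east 916 sin 64° = 823.30, north 916 cos 64° = 401.55
Leg 2 (301°, 347 m): east 347 sin 301° = -297.44, north 347 cos 301° = 178.72
Leg 3 (103°, 1544 m): east 1544 sin 103° = 1504.43, north 1544 cos 103° = -347.32
Current position: (2030.29, 232.94). Target: (-4293, 1793). Remaining: Δeast = -6323.29, Δnorth = 1560.06.
Bearing = atan2(-6323.29, 1560.06) mod 360° = 283.86°; distance = √((-6323.29)² + (1560.06)²) = 6512.889 m.

284°, 6513 m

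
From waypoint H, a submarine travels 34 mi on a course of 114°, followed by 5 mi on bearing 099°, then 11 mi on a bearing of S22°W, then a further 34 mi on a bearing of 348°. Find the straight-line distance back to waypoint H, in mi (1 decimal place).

26.2 mi

Leg 1 (114°, 34 mi): east 34 sin 114° = 31.06, north 34 cos 114° = -13.83
Leg 2 (099°, 5 mi): east 5 sin 99° = 4.94, north 5 cos 99° = -0.78
Leg 3 (S22°W, 11 mi): east 11 sin 202° = -4.12, north 11 cos 202° = -10.20
Leg 4 (348°, 34 mi): east 34 sin 348° = -7.07, north 34 cos 348° = 33.26
Net: 24.81 east, 8.45 north. Distance = √((24.81)² + (8.45)²) = 26.208 mi.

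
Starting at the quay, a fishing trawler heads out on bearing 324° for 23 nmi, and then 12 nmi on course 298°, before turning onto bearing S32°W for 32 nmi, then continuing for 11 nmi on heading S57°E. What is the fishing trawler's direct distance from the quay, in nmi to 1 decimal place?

33.1 nmi

Leg 1 (324°, 23 nmi): east 23 sin 324° = -13.52, north 23 cos 324° = 18.61
Leg 2 (298°, 12 nmi): east 12 sin 298° = -10.60, north 12 cos 298° = 5.63
Leg 3 (S32°W, 32 nmi): east 32 sin 212° = -16.96, north 32 cos 212° = -27.14
Leg 4 (S57°E, 11 nmi): east 11 sin 123° = 9.23, north 11 cos 123° = -5.99
Net: -31.85 east, -8.89 north. Distance = √((-31.85)² + (-8.89)²) = 33.063 nmi.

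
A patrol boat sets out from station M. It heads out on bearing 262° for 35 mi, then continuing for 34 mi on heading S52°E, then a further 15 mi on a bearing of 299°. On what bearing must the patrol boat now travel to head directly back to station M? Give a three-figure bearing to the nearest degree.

Leg 1 (262°, 35 mi): east 35 sin 262° = -34.66, north 35 cos 262° = -4.87
Leg 2 (S52°E, 34 mi): east 34 sin 128° = 26.79, north 34 cos 128° = -20.93
Leg 3 (299°, 15 mi): east 15 sin 299° = -13.12, north 15 cos 299° = 7.27
Net displacement: -20.99 east, -18.53 north. Direction back to start is (20.99, 18.53): bearing = atan2(20.99, 18.53) mod 360° = 48.55° ≈ 049°.

049°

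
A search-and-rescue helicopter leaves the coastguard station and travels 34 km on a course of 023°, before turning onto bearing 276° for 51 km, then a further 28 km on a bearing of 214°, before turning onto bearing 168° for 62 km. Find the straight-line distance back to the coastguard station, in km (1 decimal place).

Leg 1 (023°, 34 km): east 34 sin 23° = 13.28, north 34 cos 23° = 31.30
Leg 2 (276°, 51 km): east 51 sin 276° = -50.72, north 51 cos 276° = 5.33
Leg 3 (214°, 28 km): east 28 sin 214° = -15.66, north 28 cos 214° = -23.21
Leg 4 (168°, 62 km): east 62 sin 168° = 12.89, north 62 cos 168° = -60.65
Net: -40.20 east, -47.23 north. Distance = √((-40.20)² + (-47.23)²) = 62.024 km.

62.0 km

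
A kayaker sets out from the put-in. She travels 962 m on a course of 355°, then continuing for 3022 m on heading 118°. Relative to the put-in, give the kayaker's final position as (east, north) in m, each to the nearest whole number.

(2584, -460)

Leg 1 (355°, 962 m): east 962 sin 355° = -83.84, north 962 cos 355° = 958.34
Leg 2 (118°, 3022 m): east 3022 sin 118° = 2668.27, north 3022 cos 118° = -1418.74
Summing: 2584.42 m east, -460.40 m north → (2584, -460).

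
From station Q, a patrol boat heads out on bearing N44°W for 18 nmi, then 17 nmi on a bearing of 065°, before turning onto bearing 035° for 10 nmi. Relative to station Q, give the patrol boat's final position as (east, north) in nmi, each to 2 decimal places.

Leg 1 (N44°W, 18 nmi): east 18 sin 316° = -12.50, north 18 cos 316° = 12.95
Leg 2 (065°, 17 nmi): east 17 sin 65° = 15.41, north 17 cos 65° = 7.18
Leg 3 (035°, 10 nmi): east 10 sin 35° = 5.74, north 10 cos 35° = 8.19
Summing: 8.64 nmi east, 28.32 nmi north → (8.64, 28.32).

(8.64, 28.32)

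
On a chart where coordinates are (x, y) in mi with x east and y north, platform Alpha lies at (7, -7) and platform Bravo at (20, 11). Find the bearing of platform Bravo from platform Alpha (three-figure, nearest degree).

Δeast = 20 − 7 = 13.00; Δnorth = 11 − -7 = 18.00.
Bearing = atan2(Δeast, Δnorth) mod 360° = 35.84° ≈ 036°.

036°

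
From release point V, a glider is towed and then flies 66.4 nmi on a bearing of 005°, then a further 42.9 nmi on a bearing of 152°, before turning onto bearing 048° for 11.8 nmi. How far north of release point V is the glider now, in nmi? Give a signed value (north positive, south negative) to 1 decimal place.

Leg 1 (005°, 66.4 nmi): east 66.4 sin 5° = 5.79, north 66.4 cos 5° = 66.15
Leg 2 (152°, 42.9 nmi): east 42.9 sin 152° = 20.14, north 42.9 cos 152° = -37.88
Leg 3 (048°, 11.8 nmi): east 11.8 sin 48° = 8.77, north 11.8 cos 48° = 7.90
Net north component: 36.16 nmi.

36.2 nmi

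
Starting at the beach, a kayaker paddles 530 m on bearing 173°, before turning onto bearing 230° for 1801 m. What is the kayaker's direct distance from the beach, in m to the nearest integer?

Leg 1 (173°, 530 m): east 530 sin 173° = 64.59, north 530 cos 173° = -526.05
Leg 2 (230°, 1801 m): east 1801 sin 230° = -1379.65, north 1801 cos 230° = -1157.66
Net: -1315.06 east, -1683.71 north. Distance = √((-1315.06)² + (-1683.71)²) = 2136.410 m.

2136 m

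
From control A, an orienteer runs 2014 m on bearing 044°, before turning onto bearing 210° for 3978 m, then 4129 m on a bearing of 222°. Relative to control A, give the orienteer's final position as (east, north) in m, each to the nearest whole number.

(-3353, -5065)

Leg 1 (044°, 2014 m): east 2014 sin 44° = 1399.04, north 2014 cos 44° = 1448.75
Leg 2 (210°, 3978 m): east 3978 sin 210° = -1989.00, north 3978 cos 210° = -3445.05
Leg 3 (222°, 4129 m): east 4129 sin 222° = -2762.84, north 4129 cos 222° = -3068.44
Summing: -3352.80 m east, -5064.74 m north → (-3353, -5065).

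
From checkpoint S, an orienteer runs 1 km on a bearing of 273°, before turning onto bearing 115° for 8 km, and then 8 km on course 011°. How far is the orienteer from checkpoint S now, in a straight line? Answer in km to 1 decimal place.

9.0 km

Leg 1 (273°, 1 km): east 1 sin 273° = -1.00, north 1 cos 273° = 0.05
Leg 2 (115°, 8 km): east 8 sin 115° = 7.25, north 8 cos 115° = -3.38
Leg 3 (011°, 8 km): east 8 sin 11° = 1.53, north 8 cos 11° = 7.85
Net: 7.78 east, 4.52 north. Distance = √((7.78)² + (4.52)²) = 8.998 km.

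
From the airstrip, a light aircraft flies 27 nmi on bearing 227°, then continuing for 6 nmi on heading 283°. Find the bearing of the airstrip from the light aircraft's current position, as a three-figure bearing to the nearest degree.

Leg 1 (227°, 27 nmi): east 27 sin 227° = -19.75, north 27 cos 227° = -18.41
Leg 2 (283°, 6 nmi): east 6 sin 283° = -5.85, north 6 cos 283° = 1.35
Net displacement: -25.59 east, -17.06 north. Direction back to start is (25.59, 17.06): bearing = atan2(25.59, 17.06) mod 360° = 56.31° ≈ 056°.

056°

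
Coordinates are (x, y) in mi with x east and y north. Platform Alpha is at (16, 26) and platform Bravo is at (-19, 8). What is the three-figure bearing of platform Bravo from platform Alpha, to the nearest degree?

243°

Δeast = -19 − 16 = -35.00; Δnorth = 8 − 26 = -18.00.
Bearing = atan2(Δeast, Δnorth) mod 360° = 242.78° ≈ 243°.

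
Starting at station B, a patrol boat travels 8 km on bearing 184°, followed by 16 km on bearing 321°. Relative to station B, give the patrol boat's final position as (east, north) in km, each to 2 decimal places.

Leg 1 (184°, 8 km): east 8 sin 184° = -0.56, north 8 cos 184° = -7.98
Leg 2 (321°, 16 km): east 16 sin 321° = -10.07, north 16 cos 321° = 12.43
Summing: -10.63 km east, 4.45 km north → (-10.63, 4.45).

(-10.63, 4.45)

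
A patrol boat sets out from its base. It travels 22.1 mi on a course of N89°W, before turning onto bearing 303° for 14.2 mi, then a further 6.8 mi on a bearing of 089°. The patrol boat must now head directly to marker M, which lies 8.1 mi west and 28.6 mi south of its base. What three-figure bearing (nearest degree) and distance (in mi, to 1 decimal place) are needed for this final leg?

153°, 41.5 mi

Leg 1 (N89°W, 22.1 mi): east 22.1 sin 271° = -22.10, north 22.1 cos 271° = 0.39
Leg 2 (303°, 14.2 mi): east 14.2 sin 303° = -11.91, north 14.2 cos 303° = 7.73
Leg 3 (089°, 6.8 mi): east 6.8 sin 89° = 6.80, north 6.8 cos 89° = 0.12
Current position: (-27.21, 8.24). Target: (-8.1, -28.6). Remaining: Δeast = 19.11, Δnorth = -36.84.
Bearing = atan2(19.11, -36.84) mod 360° = 152.59°; distance = √((19.11)² + (-36.84)²) = 41.499 mi.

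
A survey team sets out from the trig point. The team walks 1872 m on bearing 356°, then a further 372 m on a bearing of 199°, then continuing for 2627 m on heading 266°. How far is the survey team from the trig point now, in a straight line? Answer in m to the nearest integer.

Leg 1 (356°, 1872 m): east 1872 sin 356° = -130.58, north 1872 cos 356° = 1867.44
Leg 2 (199°, 372 m): east 372 sin 199° = -121.11, north 372 cos 199° = -351.73
Leg 3 (266°, 2627 m): east 2627 sin 266° = -2620.60, north 2627 cos 266° = -183.25
Net: -2872.30 east, 1332.46 north. Distance = √((-2872.30)² + (1332.46)²) = 3166.311 m.

3166 m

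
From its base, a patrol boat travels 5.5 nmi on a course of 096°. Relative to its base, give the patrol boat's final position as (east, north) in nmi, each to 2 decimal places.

Leg 1 (096°, 5.5 nmi): east 5.5 sin 96° = 5.47, north 5.5 cos 96° = -0.57
Summing: 5.47 nmi east, -0.57 nmi north → (5.47, -0.57).

(5.47, -0.57)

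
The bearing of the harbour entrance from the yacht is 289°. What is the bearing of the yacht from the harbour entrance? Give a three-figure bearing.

109°

Back-bearing = 289° − 180° = 109°.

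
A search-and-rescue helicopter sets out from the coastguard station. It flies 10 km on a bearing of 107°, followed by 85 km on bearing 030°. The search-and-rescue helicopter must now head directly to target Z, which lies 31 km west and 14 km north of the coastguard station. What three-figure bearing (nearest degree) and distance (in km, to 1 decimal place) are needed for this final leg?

Leg 1 (107°, 10 km): east 10 sin 107° = 9.56, north 10 cos 107° = -2.92
Leg 2 (030°, 85 km): east 85 sin 30° = 42.50, north 85 cos 30° = 73.61
Current position: (52.06, 70.69). Target: (-31, 14). Remaining: Δeast = -83.06, Δnorth = -56.69.
Bearing = atan2(-83.06, -56.69) mod 360° = 235.69°; distance = √((-83.06)² + (-56.69)²) = 100.564 km.

236°, 100.6 km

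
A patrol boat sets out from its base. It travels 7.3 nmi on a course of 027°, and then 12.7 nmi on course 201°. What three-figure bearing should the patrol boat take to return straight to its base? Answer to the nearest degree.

013°

Leg 1 (027°, 7.3 nmi): east 7.3 sin 27° = 3.31, north 7.3 cos 27° = 6.50
Leg 2 (201°, 12.7 nmi): east 12.7 sin 201° = -4.55, north 12.7 cos 201° = -11.86
Net displacement: -1.24 east, -5.35 north. Direction back to start is (1.24, 5.35): bearing = atan2(1.24, 5.35) mod 360° = 13.02° ≈ 013°.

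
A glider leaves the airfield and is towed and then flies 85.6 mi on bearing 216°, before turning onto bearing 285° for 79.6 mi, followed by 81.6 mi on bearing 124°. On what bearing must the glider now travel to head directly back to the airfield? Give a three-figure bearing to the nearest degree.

032°

Leg 1 (216°, 85.6 mi): east 85.6 sin 216° = -50.31, north 85.6 cos 216° = -69.25
Leg 2 (285°, 79.6 mi): east 79.6 sin 285° = -76.89, north 79.6 cos 285° = 20.60
Leg 3 (124°, 81.6 mi): east 81.6 sin 124° = 67.65, north 81.6 cos 124° = -45.63
Net displacement: -59.55 east, -94.28 north. Direction back to start is (59.55, 94.28): bearing = atan2(59.55, 94.28) mod 360° = 32.28° ≈ 032°.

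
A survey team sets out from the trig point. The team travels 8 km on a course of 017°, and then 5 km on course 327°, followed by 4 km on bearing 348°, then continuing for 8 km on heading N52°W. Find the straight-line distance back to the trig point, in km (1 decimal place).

22.0 km

Leg 1 (017°, 8 km): east 8 sin 17° = 2.34, north 8 cos 17° = 7.65
Leg 2 (327°, 5 km): east 5 sin 327° = -2.72, north 5 cos 327° = 4.19
Leg 3 (348°, 4 km): east 4 sin 348° = -0.83, north 4 cos 348° = 3.91
Leg 4 (N52°W, 8 km): east 8 sin 308° = -6.30, north 8 cos 308° = 4.93
Net: -7.52 east, 20.68 north. Distance = √((-7.52)² + (20.68)²) = 22.006 km.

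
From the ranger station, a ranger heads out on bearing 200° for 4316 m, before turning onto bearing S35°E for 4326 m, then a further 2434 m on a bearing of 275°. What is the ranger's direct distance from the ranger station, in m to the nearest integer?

Leg 1 (200°, 4316 m): east 4316 sin 200° = -1476.16, north 4316 cos 200° = -4055.71
Leg 2 (S35°E, 4326 m): east 4326 sin 145° = 2481.29, north 4326 cos 145° = -3543.65
Leg 3 (275°, 2434 m): east 2434 sin 275° = -2424.74, north 2434 cos 275° = 212.14
Net: -1419.61 east, -7387.23 north. Distance = √((-1419.61)² + (-7387.23)²) = 7522.394 m.

7522 m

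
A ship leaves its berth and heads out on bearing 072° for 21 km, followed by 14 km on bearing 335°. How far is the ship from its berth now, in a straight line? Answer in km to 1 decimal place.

Leg 1 (072°, 21 km): east 21 sin 72° = 19.97, north 21 cos 72° = 6.49
Leg 2 (335°, 14 km): east 14 sin 335° = -5.92, north 14 cos 335° = 12.69
Net: 14.06 east, 19.18 north. Distance = √((14.06)² + (19.18)²) = 23.777 km.

23.8 km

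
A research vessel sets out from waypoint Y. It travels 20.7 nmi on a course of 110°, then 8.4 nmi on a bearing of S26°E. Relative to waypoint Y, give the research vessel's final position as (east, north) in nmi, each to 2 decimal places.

(23.13, -14.63)

Leg 1 (110°, 20.7 nmi): east 20.7 sin 110° = 19.45, north 20.7 cos 110° = -7.08
Leg 2 (S26°E, 8.4 nmi): east 8.4 sin 154° = 3.68, north 8.4 cos 154° = -7.55
Summing: 23.13 nmi east, -14.63 nmi north → (23.13, -14.63).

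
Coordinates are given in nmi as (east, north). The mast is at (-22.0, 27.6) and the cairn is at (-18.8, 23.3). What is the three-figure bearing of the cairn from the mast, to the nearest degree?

Δeast = -18.8 − -22.0 = 3.20; Δnorth = 23.3 − 27.6 = -4.30.
Bearing = atan2(Δeast, Δnorth) mod 360° = 143.34° ≈ 143°.

143°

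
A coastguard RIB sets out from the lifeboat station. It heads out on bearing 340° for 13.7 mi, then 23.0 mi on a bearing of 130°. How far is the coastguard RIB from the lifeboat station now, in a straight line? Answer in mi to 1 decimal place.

13.1 mi

Leg 1 (340°, 13.7 mi): east 13.7 sin 340° = -4.69, north 13.7 cos 340° = 12.87
Leg 2 (130°, 23.0 mi): east 23.0 sin 130° = 17.62, north 23.0 cos 130° = -14.78
Net: 12.93 east, -1.91 north. Distance = √((12.93)² + (-1.91)²) = 13.074 mi.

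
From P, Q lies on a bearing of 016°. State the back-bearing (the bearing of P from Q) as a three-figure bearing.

196°

Back-bearing = 016° + 180° = 196°.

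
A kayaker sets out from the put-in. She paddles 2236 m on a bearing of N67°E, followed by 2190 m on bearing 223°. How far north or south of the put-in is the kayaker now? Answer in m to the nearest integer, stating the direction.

Leg 1 (N67°E, 2236 m): east 2236 sin 67° = 2058.25, north 2236 cos 67° = 873.67
Leg 2 (223°, 2190 m): east 2190 sin 223° = -1493.58, north 2190 cos 223° = -1601.66
Net north component: -727.99 m.

728 m south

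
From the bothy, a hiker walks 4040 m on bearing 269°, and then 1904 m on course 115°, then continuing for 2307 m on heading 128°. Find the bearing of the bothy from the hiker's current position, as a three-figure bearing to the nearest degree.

Leg 1 (269°, 4040 m): east 4040 sin 269° = -4039.38, north 4040 cos 269° = -70.51
Leg 2 (115°, 1904 m): east 1904 sin 115° = 1725.61, north 1904 cos 115° = -804.67
Leg 3 (128°, 2307 m): east 2307 sin 128° = 1817.94, north 2307 cos 128° = -1420.33
Net displacement: -495.83 east, -2295.50 north. Direction back to start is (495.83, 2295.50): bearing = atan2(495.83, 2295.50) mod 360° = 12.19° ≈ 012°.

012°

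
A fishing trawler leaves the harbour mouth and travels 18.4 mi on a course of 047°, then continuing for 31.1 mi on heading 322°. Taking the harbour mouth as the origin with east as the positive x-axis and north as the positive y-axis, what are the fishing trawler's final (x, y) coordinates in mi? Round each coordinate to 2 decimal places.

(-5.69, 37.06)

Leg 1 (047°, 18.4 mi): east 18.4 sin 47° = 13.46, north 18.4 cos 47° = 12.55
Leg 2 (322°, 31.1 mi): east 31.1 sin 322° = -19.15, north 31.1 cos 322° = 24.51
Summing: -5.69 mi east, 37.06 mi north → (-5.69, 37.06).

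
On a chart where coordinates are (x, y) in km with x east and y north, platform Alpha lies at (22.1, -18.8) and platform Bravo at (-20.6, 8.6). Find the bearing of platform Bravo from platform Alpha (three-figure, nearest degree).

Δeast = -20.6 − 22.1 = -42.70; Δnorth = 8.6 − -18.8 = 27.40.
Bearing = atan2(Δeast, Δnorth) mod 360° = 302.69° ≈ 303°.

303°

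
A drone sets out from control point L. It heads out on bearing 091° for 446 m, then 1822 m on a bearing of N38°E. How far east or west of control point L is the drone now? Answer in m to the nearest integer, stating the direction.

1568 m east

Leg 1 (091°, 446 m): east 446 sin 91° = 445.93, north 446 cos 91° = -7.78
Leg 2 (N38°E, 1822 m): east 1822 sin 38° = 1121.74, north 1822 cos 38° = 1435.76
Net east component: 1567.67 m.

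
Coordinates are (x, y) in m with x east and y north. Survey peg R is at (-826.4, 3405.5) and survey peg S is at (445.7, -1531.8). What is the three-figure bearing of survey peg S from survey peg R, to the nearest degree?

166°

Δeast = 445.7 − -826.4 = 1272.10; Δnorth = -1531.8 − 3405.5 = -4937.30.
Bearing = atan2(Δeast, Δnorth) mod 360° = 165.55° ≈ 166°.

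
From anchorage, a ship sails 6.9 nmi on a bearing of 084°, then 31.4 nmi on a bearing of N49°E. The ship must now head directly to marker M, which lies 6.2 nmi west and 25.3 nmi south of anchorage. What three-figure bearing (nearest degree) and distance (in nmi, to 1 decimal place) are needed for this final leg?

Leg 1 (084°, 6.9 nmi): east 6.9 sin 84° = 6.86, north 6.9 cos 84° = 0.72
Leg 2 (N49°E, 31.4 nmi): east 31.4 sin 49° = 23.70, north 31.4 cos 49° = 20.60
Current position: (30.56, 21.32). Target: (-6.2, -25.3). Remaining: Δeast = -36.76, Δnorth = -46.62.
Bearing = atan2(-36.76, -46.62) mod 360° = 218.26°; distance = √((-36.76)² + (-46.62)²) = 59.371 nmi.

218°, 59.4 nmi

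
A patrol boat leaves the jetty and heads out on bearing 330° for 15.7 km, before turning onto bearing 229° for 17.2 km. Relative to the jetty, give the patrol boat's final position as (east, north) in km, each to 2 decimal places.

Leg 1 (330°, 15.7 km): east 15.7 sin 330° = -7.85, north 15.7 cos 330° = 13.60
Leg 2 (229°, 17.2 km): east 17.2 sin 229° = -12.98, north 17.2 cos 229° = -11.28
Summing: -20.83 km east, 2.31 km north → (-20.83, 2.31).

(-20.83, 2.31)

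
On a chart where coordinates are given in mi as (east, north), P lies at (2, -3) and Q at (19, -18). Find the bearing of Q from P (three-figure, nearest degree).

Δeast = 19 − 2 = 17.00; Δnorth = -18 − -3 = -15.00.
Bearing = atan2(Δeast, Δnorth) mod 360° = 131.42° ≈ 131°.

131°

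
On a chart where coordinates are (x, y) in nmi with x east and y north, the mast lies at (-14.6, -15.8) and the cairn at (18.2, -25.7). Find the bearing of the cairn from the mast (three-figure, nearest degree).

107°

Δeast = 18.2 − -14.6 = 32.80; Δnorth = -25.7 − -15.8 = -9.90.
Bearing = atan2(Δeast, Δnorth) mod 360° = 106.80° ≈ 107°.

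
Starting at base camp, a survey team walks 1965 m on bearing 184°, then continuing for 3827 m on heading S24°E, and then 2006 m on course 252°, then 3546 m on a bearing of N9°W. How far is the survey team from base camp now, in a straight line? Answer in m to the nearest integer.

2777 m

Leg 1 (184°, 1965 m): east 1965 sin 184° = -137.07, north 1965 cos 184° = -1960.21
Leg 2 (S24°E, 3827 m): east 3827 sin 156° = 1556.58, north 3827 cos 156° = -3496.14
Leg 3 (252°, 2006 m): east 2006 sin 252° = -1907.82, north 2006 cos 252° = -619.89
Leg 4 (N9°W, 3546 m): east 3546 sin 351° = -554.72, north 3546 cos 351° = 3502.34
Net: -1043.03 east, -2573.90 north. Distance = √((-1043.03)² + (-2573.90)²) = 2777.202 m.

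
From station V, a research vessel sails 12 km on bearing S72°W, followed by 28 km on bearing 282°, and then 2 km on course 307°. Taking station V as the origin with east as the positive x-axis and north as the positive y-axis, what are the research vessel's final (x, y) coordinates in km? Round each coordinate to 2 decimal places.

(-40.40, 3.32)

Leg 1 (S72°W, 12 km): east 12 sin 252° = -11.41, north 12 cos 252° = -3.71
Leg 2 (282°, 28 km): east 28 sin 282° = -27.39, north 28 cos 282° = 5.82
Leg 3 (307°, 2 km): east 2 sin 307° = -1.60, north 2 cos 307° = 1.20
Summing: -40.40 km east, 3.32 km north → (-40.40, 3.32).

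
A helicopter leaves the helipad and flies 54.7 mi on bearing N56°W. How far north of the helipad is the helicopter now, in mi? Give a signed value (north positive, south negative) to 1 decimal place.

Leg 1 (N56°W, 54.7 mi): east 54.7 sin 304° = -45.35, north 54.7 cos 304° = 30.59
Net north component: 30.59 mi.

30.6 mi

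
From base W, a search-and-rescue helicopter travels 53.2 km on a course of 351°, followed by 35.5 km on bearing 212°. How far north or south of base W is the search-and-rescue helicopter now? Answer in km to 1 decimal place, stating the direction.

Leg 1 (351°, 53.2 km): east 53.2 sin 351° = -8.32, north 53.2 cos 351° = 52.55
Leg 2 (212°, 35.5 km): east 35.5 sin 212° = -18.81, north 35.5 cos 212° = -30.11
Net north component: 22.44 km.

22.4 km north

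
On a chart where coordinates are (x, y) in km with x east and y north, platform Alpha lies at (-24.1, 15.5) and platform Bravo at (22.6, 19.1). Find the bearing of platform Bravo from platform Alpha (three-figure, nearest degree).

086°

Δeast = 22.6 − -24.1 = 46.70; Δnorth = 19.1 − 15.5 = 3.60.
Bearing = atan2(Δeast, Δnorth) mod 360° = 85.59° ≈ 086°.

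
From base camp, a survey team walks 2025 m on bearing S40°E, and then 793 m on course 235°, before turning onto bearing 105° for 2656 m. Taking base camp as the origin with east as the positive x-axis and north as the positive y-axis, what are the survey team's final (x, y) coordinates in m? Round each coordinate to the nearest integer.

Leg 1 (S40°E, 2025 m): east 2025 sin 140° = 1301.64, north 2025 cos 140° = -1551.24
Leg 2 (235°, 793 m): east 793 sin 235° = -649.59, north 793 cos 235° = -454.85
Leg 3 (105°, 2656 m): east 2656 sin 105° = 2565.50, north 2656 cos 105° = -687.42
Summing: 3217.56 m east, -2693.51 m north → (3218, -2694).

(3218, -2694)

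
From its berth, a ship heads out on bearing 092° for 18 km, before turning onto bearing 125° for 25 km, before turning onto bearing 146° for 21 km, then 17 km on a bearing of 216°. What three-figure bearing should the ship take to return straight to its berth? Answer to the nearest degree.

319°

Leg 1 (092°, 18 km): east 18 sin 92° = 17.99, north 18 cos 92° = -0.63
Leg 2 (125°, 25 km): east 25 sin 125° = 20.48, north 25 cos 125° = -14.34
Leg 3 (146°, 21 km): east 21 sin 146° = 11.74, north 21 cos 146° = -17.41
Leg 4 (216°, 17 km): east 17 sin 216° = -9.99, north 17 cos 216° = -13.75
Net displacement: 40.22 east, -46.13 north. Direction back to start is (-40.22, 46.13): bearing = atan2(-40.22, 46.13) mod 360° = 318.92° ≈ 319°.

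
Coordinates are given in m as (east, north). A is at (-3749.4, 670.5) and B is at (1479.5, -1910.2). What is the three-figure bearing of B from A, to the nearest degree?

116°

Δeast = 1479.5 − -3749.4 = 5228.90; Δnorth = -1910.2 − 670.5 = -2580.70.
Bearing = atan2(Δeast, Δnorth) mod 360° = 116.27° ≈ 116°.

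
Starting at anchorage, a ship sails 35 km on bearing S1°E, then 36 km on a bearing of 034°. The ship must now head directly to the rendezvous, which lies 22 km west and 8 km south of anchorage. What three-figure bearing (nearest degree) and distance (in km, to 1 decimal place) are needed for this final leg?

Leg 1 (S1°E, 35 km): east 35 sin 179° = 0.61, north 35 cos 179° = -34.99
Leg 2 (034°, 36 km): east 36 sin 34° = 20.13, north 36 cos 34° = 29.85
Current position: (20.74, -5.15). Target: (-22, -8). Remaining: Δeast = -42.74, Δnorth = -2.85.
Bearing = atan2(-42.74, -2.85) mod 360° = 266.18°; distance = √((-42.74)² + (-2.85)²) = 42.837 km.

266°, 42.8 km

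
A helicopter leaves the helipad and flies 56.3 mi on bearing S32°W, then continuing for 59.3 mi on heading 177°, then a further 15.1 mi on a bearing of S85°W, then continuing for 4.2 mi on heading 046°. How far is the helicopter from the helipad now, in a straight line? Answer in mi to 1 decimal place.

Leg 1 (S32°W, 56.3 mi): east 56.3 sin 212° = -29.83, north 56.3 cos 212° = -47.75
Leg 2 (177°, 59.3 mi): east 59.3 sin 177° = 3.10, north 59.3 cos 177° = -59.22
Leg 3 (S85°W, 15.1 mi): east 15.1 sin 265° = -15.04, north 15.1 cos 265° = -1.32
Leg 4 (046°, 4.2 mi): east 4.2 sin 46° = 3.02, north 4.2 cos 46° = 2.92
Net: -38.75 east, -105.36 north. Distance = √((-38.75)² + (-105.36)²) = 112.263 mi.

112.3 mi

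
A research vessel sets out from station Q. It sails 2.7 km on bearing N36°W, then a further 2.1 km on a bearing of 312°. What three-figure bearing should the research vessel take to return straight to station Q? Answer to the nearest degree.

Leg 1 (N36°W, 2.7 km): east 2.7 sin 324° = -1.59, north 2.7 cos 324° = 2.18
Leg 2 (312°, 2.1 km): east 2.1 sin 312° = -1.56, north 2.1 cos 312° = 1.41
Net displacement: -3.15 east, 3.59 north. Direction back to start is (3.15, -3.59): bearing = atan2(3.15, -3.59) mod 360° = 138.75° ≈ 139°.

139°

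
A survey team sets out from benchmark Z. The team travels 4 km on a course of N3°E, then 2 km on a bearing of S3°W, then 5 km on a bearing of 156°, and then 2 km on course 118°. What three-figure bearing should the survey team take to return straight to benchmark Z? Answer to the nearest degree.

Leg 1 (N3°E, 4 km): east 4 sin 3° = 0.21, north 4 cos 3° = 3.99
Leg 2 (S3°W, 2 km): east 2 sin 183° = -0.10, north 2 cos 183° = -2.00
Leg 3 (156°, 5 km): east 5 sin 156° = 2.03, north 5 cos 156° = -4.57
Leg 4 (118°, 2 km): east 2 sin 118° = 1.77, north 2 cos 118° = -0.94
Net displacement: 3.90 east, -3.51 north. Direction back to start is (-3.90, 3.51): bearing = atan2(-3.90, 3.51) mod 360° = 311.95° ≈ 312°.

312°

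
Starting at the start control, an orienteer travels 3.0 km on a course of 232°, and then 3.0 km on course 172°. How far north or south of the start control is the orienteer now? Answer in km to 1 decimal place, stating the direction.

4.8 km south

Leg 1 (232°, 3.0 km): east 3.0 sin 232° = -2.36, north 3.0 cos 232° = -1.85
Leg 2 (172°, 3.0 km): east 3.0 sin 172° = 0.42, north 3.0 cos 172° = -2.97
Net north component: -4.82 km.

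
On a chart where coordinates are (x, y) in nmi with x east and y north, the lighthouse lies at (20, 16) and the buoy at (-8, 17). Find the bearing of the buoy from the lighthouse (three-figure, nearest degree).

272°

Δeast = -8 − 20 = -28.00; Δnorth = 17 − 16 = 1.00.
Bearing = atan2(Δeast, Δnorth) mod 360° = 272.05° ≈ 272°.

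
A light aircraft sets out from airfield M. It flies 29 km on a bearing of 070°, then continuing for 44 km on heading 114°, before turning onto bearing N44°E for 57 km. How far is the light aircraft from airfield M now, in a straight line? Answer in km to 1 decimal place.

112.0 km

Leg 1 (070°, 29 km): east 29 sin 70° = 27.25, north 29 cos 70° = 9.92
Leg 2 (114°, 44 km): east 44 sin 114° = 40.20, north 44 cos 114° = -17.90
Leg 3 (N44°E, 57 km): east 57 sin 44° = 39.60, north 57 cos 44° = 41.00
Net: 107.04 east, 33.02 north. Distance = √((107.04)² + (33.02)²) = 112.021 km.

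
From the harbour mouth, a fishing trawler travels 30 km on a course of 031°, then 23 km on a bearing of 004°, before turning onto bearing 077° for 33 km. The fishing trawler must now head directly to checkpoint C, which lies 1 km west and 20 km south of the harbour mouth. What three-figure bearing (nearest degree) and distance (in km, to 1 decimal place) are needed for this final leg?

Leg 1 (031°, 30 km): east 30 sin 31° = 15.45, north 30 cos 31° = 25.72
Leg 2 (004°, 23 km): east 23 sin 4° = 1.60, north 23 cos 4° = 22.94
Leg 3 (077°, 33 km): east 33 sin 77° = 32.15, north 33 cos 77° = 7.42
Current position: (49.21, 56.08). Target: (-1, -20). Remaining: Δeast = -50.21, Δnorth = -76.08.
Bearing = atan2(-50.21, -76.08) mod 360° = 213.42°; distance = √((-50.21)² + (-76.08)²) = 91.157 km.

213°, 91.2 km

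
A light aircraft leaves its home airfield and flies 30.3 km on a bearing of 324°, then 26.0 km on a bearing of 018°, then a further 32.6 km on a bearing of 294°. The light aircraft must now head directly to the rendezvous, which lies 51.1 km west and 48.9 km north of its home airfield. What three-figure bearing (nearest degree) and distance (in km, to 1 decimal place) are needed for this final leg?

220°, 17.8 km

Leg 1 (324°, 30.3 km): east 30.3 sin 324° = -17.81, north 30.3 cos 324° = 24.51
Leg 2 (018°, 26.0 km): east 26.0 sin 18° = 8.03, north 26.0 cos 18° = 24.73
Leg 3 (294°, 32.6 km): east 32.6 sin 294° = -29.78, north 32.6 cos 294° = 13.26
Current position: (-39.56, 62.50). Target: (-51.1, 48.9). Remaining: Δeast = -11.54, Δnorth = -13.60.
Bearing = atan2(-11.54, -13.60) mod 360° = 220.32°; distance = √((-11.54)² + (-13.60)²) = 17.838 km.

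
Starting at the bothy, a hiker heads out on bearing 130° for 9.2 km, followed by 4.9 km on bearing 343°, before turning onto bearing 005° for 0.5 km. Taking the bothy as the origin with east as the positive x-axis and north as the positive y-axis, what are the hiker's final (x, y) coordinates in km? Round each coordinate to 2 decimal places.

(5.66, -0.73)

Leg 1 (130°, 9.2 km): east 9.2 sin 130° = 7.05, north 9.2 cos 130° = -5.91
Leg 2 (343°, 4.9 km): east 4.9 sin 343° = -1.43, north 4.9 cos 343° = 4.69
Leg 3 (005°, 0.5 km): east 0.5 sin 5° = 0.04, north 0.5 cos 5° = 0.50
Summing: 5.66 km east, -0.73 km north → (5.66, -0.73).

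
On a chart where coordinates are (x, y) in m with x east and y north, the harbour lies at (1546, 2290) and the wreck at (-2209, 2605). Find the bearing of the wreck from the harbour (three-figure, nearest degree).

Δeast = -2209 − 1546 = -3755.00; Δnorth = 2605 − 2290 = 315.00.
Bearing = atan2(Δeast, Δnorth) mod 360° = 274.80° ≈ 275°.

275°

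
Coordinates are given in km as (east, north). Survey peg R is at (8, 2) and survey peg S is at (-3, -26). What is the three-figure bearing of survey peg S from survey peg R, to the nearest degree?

Δeast = -3 − 8 = -11.00; Δnorth = -26 − 2 = -28.00.
Bearing = atan2(Δeast, Δnorth) mod 360° = 201.45° ≈ 201°.

201°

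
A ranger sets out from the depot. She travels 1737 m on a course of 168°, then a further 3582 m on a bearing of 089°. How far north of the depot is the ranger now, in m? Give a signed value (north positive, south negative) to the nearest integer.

Leg 1 (168°, 1737 m): east 1737 sin 168° = 361.14, north 1737 cos 168° = -1699.04
Leg 2 (089°, 3582 m): east 3582 sin 89° = 3581.45, north 3582 cos 89° = 62.51
Net north component: -1636.53 m.

-1637 m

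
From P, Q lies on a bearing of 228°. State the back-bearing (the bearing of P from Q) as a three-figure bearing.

048°

Back-bearing = 228° − 180° = 048°.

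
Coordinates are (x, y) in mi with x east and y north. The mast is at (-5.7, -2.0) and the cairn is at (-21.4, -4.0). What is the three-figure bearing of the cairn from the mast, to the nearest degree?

263°

Δeast = -21.4 − -5.7 = -15.70; Δnorth = -4.0 − -2.0 = -2.00.
Bearing = atan2(Δeast, Δnorth) mod 360° = 262.74° ≈ 263°.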